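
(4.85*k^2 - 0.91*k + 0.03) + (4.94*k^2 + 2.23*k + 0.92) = 9.79*k^2 + 1.32*k + 0.95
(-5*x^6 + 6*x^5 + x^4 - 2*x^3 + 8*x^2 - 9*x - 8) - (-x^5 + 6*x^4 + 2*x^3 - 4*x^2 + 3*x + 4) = -5*x^6 + 7*x^5 - 5*x^4 - 4*x^3 + 12*x^2 - 12*x - 12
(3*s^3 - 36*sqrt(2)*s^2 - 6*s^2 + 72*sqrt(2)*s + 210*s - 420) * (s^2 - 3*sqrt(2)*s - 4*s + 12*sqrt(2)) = 3*s^5 - 45*sqrt(2)*s^4 - 18*s^4 + 270*sqrt(2)*s^3 + 450*s^3 - 2556*s^2 - 990*sqrt(2)*s^2 + 3408*s + 3780*sqrt(2)*s - 5040*sqrt(2)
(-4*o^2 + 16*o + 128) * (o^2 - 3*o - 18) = -4*o^4 + 28*o^3 + 152*o^2 - 672*o - 2304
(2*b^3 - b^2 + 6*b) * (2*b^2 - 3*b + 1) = 4*b^5 - 8*b^4 + 17*b^3 - 19*b^2 + 6*b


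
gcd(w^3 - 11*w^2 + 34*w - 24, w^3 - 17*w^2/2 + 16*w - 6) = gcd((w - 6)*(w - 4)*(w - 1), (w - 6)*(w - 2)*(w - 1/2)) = w - 6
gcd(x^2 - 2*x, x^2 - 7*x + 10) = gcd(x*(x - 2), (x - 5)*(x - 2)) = x - 2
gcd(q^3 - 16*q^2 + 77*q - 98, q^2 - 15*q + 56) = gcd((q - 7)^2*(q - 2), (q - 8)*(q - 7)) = q - 7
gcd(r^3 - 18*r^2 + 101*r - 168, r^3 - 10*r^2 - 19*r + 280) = r^2 - 15*r + 56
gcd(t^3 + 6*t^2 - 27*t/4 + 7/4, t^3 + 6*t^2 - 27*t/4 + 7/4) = t^3 + 6*t^2 - 27*t/4 + 7/4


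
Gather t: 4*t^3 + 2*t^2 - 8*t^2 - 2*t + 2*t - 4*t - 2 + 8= 4*t^3 - 6*t^2 - 4*t + 6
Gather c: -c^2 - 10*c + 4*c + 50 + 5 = -c^2 - 6*c + 55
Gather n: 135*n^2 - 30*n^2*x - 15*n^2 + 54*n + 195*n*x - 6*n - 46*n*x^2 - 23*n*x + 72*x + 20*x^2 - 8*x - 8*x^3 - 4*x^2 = n^2*(120 - 30*x) + n*(-46*x^2 + 172*x + 48) - 8*x^3 + 16*x^2 + 64*x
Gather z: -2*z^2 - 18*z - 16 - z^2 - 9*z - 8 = -3*z^2 - 27*z - 24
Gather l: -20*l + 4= 4 - 20*l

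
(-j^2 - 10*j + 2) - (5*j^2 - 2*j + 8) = -6*j^2 - 8*j - 6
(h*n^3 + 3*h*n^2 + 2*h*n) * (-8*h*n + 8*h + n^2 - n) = -8*h^2*n^4 - 16*h^2*n^3 + 8*h^2*n^2 + 16*h^2*n + h*n^5 + 2*h*n^4 - h*n^3 - 2*h*n^2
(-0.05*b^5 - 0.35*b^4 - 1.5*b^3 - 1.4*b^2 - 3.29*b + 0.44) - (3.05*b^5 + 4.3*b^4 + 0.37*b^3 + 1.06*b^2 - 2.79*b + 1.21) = -3.1*b^5 - 4.65*b^4 - 1.87*b^3 - 2.46*b^2 - 0.5*b - 0.77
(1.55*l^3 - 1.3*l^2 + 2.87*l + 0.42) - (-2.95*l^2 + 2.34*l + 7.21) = 1.55*l^3 + 1.65*l^2 + 0.53*l - 6.79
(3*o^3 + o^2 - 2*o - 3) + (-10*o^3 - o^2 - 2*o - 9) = -7*o^3 - 4*o - 12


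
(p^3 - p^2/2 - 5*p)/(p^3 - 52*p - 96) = p*(2*p - 5)/(2*(p^2 - 2*p - 48))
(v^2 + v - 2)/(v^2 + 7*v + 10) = (v - 1)/(v + 5)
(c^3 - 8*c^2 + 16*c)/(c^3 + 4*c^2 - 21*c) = (c^2 - 8*c + 16)/(c^2 + 4*c - 21)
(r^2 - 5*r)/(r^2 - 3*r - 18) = r*(5 - r)/(-r^2 + 3*r + 18)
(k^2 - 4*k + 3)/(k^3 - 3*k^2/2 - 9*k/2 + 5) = 2*(k - 3)/(2*k^2 - k - 10)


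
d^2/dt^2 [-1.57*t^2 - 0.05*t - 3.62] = -3.14000000000000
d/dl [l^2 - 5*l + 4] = 2*l - 5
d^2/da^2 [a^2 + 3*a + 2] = 2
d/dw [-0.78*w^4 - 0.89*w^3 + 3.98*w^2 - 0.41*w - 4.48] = -3.12*w^3 - 2.67*w^2 + 7.96*w - 0.41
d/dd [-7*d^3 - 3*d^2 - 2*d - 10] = -21*d^2 - 6*d - 2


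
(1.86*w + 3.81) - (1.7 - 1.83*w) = 3.69*w + 2.11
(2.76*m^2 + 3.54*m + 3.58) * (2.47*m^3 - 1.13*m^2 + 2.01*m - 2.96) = 6.8172*m^5 + 5.625*m^4 + 10.39*m^3 - 5.0996*m^2 - 3.2826*m - 10.5968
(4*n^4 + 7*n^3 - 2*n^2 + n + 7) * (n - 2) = 4*n^5 - n^4 - 16*n^3 + 5*n^2 + 5*n - 14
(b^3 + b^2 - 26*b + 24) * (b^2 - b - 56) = b^5 - 83*b^3 - 6*b^2 + 1432*b - 1344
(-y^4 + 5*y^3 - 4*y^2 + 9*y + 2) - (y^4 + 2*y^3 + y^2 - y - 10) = -2*y^4 + 3*y^3 - 5*y^2 + 10*y + 12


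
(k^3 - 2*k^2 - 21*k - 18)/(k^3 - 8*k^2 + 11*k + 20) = (k^2 - 3*k - 18)/(k^2 - 9*k + 20)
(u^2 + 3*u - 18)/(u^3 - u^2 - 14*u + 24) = (u + 6)/(u^2 + 2*u - 8)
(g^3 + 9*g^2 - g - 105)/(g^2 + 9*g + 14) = (g^2 + 2*g - 15)/(g + 2)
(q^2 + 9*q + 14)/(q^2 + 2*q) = (q + 7)/q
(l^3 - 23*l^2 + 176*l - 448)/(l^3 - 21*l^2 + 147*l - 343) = (l^2 - 16*l + 64)/(l^2 - 14*l + 49)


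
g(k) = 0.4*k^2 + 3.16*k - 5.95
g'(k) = 0.8*k + 3.16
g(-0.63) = -7.78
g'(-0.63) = 2.66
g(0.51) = -4.23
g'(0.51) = 3.57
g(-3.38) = -12.06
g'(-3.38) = 0.46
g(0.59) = -3.95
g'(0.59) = 3.63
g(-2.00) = -10.67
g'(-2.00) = 1.56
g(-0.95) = -8.59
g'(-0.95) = 2.40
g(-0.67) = -7.89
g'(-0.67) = 2.62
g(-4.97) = -11.77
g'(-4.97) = -0.82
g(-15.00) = 36.65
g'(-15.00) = -8.84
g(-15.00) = 36.65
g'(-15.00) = -8.84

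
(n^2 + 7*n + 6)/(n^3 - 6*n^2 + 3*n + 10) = (n + 6)/(n^2 - 7*n + 10)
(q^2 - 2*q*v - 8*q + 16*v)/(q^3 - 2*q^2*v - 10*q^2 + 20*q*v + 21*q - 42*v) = (q - 8)/(q^2 - 10*q + 21)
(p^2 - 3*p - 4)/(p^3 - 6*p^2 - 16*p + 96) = (p + 1)/(p^2 - 2*p - 24)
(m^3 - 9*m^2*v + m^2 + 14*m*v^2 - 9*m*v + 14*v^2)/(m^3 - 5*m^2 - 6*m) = (m^2 - 9*m*v + 14*v^2)/(m*(m - 6))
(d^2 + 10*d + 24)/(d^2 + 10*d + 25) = (d^2 + 10*d + 24)/(d^2 + 10*d + 25)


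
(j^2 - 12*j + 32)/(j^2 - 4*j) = (j - 8)/j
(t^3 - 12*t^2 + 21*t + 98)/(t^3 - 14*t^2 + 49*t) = (t + 2)/t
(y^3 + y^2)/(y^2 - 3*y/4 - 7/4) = 4*y^2/(4*y - 7)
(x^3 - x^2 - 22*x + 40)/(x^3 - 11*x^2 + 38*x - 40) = (x + 5)/(x - 5)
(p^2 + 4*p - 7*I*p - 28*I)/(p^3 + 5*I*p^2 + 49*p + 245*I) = (p + 4)/(p^2 + 12*I*p - 35)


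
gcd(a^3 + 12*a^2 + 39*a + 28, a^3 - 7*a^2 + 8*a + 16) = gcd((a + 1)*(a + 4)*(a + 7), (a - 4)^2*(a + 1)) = a + 1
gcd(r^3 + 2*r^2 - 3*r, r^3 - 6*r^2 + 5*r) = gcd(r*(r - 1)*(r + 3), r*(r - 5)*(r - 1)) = r^2 - r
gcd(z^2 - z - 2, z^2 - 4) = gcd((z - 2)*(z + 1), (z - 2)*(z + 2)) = z - 2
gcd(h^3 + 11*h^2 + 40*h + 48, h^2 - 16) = h + 4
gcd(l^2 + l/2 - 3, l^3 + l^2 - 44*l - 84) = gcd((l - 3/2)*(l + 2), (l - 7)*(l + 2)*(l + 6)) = l + 2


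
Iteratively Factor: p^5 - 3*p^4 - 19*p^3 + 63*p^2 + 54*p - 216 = (p + 4)*(p^4 - 7*p^3 + 9*p^2 + 27*p - 54) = (p - 3)*(p + 4)*(p^3 - 4*p^2 - 3*p + 18) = (p - 3)*(p + 2)*(p + 4)*(p^2 - 6*p + 9) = (p - 3)^2*(p + 2)*(p + 4)*(p - 3)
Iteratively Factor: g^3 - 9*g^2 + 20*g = (g - 5)*(g^2 - 4*g) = g*(g - 5)*(g - 4)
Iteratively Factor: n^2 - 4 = (n + 2)*(n - 2)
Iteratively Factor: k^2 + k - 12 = (k + 4)*(k - 3)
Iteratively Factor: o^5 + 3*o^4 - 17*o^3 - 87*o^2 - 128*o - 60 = (o + 2)*(o^4 + o^3 - 19*o^2 - 49*o - 30) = (o + 2)^2*(o^3 - o^2 - 17*o - 15) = (o + 1)*(o + 2)^2*(o^2 - 2*o - 15) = (o + 1)*(o + 2)^2*(o + 3)*(o - 5)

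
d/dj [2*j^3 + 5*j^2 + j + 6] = 6*j^2 + 10*j + 1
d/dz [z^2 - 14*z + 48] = 2*z - 14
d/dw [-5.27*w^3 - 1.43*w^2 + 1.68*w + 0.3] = -15.81*w^2 - 2.86*w + 1.68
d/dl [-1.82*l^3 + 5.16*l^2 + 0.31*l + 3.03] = -5.46*l^2 + 10.32*l + 0.31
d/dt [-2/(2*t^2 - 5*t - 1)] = 2*(4*t - 5)/(-2*t^2 + 5*t + 1)^2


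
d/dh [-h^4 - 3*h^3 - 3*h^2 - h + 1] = -4*h^3 - 9*h^2 - 6*h - 1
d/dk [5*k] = 5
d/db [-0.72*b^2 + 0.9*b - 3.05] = 0.9 - 1.44*b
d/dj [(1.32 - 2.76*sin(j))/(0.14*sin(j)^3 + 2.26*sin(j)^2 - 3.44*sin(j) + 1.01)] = (0.7728*sin(j)^3 + 5.6832*sin(j)^2 - 5.9664*sin(j) + 1.7532)*cos(j)/(0.0196*sin(j)^6 + 0.6328*sin(j)^5 + 4.1444*sin(j)^4 - 15.266*sin(j)^3 + 16.3988*sin(j)^2 - 6.9488*sin(j) + 1.0201)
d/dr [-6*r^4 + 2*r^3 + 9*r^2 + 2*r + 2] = -24*r^3 + 6*r^2 + 18*r + 2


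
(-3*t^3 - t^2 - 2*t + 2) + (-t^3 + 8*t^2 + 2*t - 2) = -4*t^3 + 7*t^2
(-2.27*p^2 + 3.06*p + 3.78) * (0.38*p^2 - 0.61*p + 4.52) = -0.8626*p^4 + 2.5475*p^3 - 10.6906*p^2 + 11.5254*p + 17.0856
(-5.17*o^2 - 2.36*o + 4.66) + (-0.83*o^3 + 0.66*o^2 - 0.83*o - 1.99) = -0.83*o^3 - 4.51*o^2 - 3.19*o + 2.67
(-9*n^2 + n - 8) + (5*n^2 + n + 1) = -4*n^2 + 2*n - 7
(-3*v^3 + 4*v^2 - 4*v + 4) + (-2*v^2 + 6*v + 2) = -3*v^3 + 2*v^2 + 2*v + 6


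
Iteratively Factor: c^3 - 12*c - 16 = (c - 4)*(c^2 + 4*c + 4) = (c - 4)*(c + 2)*(c + 2)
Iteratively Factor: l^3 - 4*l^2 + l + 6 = (l + 1)*(l^2 - 5*l + 6) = (l - 2)*(l + 1)*(l - 3)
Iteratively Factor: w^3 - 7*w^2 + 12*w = (w - 3)*(w^2 - 4*w) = w*(w - 3)*(w - 4)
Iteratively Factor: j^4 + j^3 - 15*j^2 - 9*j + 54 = (j + 3)*(j^3 - 2*j^2 - 9*j + 18) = (j - 3)*(j + 3)*(j^2 + j - 6) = (j - 3)*(j + 3)^2*(j - 2)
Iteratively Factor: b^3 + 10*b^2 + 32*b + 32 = (b + 4)*(b^2 + 6*b + 8) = (b + 2)*(b + 4)*(b + 4)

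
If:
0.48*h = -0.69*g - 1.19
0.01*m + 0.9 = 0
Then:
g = -0.695652173913043*h - 1.72463768115942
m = -90.00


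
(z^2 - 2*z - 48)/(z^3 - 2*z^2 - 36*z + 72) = (z - 8)/(z^2 - 8*z + 12)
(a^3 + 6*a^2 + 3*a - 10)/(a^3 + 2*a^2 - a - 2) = (a + 5)/(a + 1)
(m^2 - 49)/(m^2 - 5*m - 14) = (m + 7)/(m + 2)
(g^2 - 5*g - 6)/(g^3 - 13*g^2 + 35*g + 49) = (g - 6)/(g^2 - 14*g + 49)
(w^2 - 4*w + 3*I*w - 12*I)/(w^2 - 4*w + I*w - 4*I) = (w + 3*I)/(w + I)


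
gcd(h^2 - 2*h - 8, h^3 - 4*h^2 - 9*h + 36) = h - 4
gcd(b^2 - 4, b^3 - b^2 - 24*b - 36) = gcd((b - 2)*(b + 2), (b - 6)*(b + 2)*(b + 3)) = b + 2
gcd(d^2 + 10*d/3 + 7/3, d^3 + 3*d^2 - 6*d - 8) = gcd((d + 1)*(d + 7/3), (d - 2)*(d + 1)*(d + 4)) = d + 1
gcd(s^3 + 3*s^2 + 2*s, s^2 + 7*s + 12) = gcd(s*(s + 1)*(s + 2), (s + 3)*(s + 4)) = 1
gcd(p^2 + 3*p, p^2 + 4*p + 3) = p + 3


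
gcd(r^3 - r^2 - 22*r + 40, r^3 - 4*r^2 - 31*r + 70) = r^2 + 3*r - 10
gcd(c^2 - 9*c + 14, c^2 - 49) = c - 7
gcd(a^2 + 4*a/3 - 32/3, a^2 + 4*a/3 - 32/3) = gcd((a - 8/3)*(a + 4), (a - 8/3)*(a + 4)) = a^2 + 4*a/3 - 32/3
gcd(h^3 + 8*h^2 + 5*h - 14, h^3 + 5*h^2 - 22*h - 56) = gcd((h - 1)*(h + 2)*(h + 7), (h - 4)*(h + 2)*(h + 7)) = h^2 + 9*h + 14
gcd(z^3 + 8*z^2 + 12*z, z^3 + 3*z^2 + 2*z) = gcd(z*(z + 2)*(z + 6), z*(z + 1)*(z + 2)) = z^2 + 2*z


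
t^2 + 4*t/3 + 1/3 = (t + 1/3)*(t + 1)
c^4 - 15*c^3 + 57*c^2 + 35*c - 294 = (c - 7)^2*(c - 3)*(c + 2)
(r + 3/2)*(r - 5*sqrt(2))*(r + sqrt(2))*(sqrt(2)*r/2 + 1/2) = sqrt(2)*r^4/2 - 7*r^3/2 + 3*sqrt(2)*r^3/4 - 7*sqrt(2)*r^2 - 21*r^2/4 - 21*sqrt(2)*r/2 - 5*r - 15/2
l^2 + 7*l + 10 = (l + 2)*(l + 5)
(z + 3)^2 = z^2 + 6*z + 9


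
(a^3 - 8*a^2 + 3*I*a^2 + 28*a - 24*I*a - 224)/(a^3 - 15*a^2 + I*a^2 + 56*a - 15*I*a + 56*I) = (a^2 + 3*I*a + 28)/(a^2 + a*(-7 + I) - 7*I)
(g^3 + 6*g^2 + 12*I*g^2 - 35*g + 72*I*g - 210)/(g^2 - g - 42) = (g^2 + 12*I*g - 35)/(g - 7)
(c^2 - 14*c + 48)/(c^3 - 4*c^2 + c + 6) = (c^2 - 14*c + 48)/(c^3 - 4*c^2 + c + 6)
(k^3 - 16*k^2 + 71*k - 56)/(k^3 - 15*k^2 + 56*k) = (k - 1)/k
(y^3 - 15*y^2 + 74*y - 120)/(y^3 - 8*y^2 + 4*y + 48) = (y - 5)/(y + 2)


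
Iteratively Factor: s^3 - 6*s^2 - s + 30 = (s + 2)*(s^2 - 8*s + 15) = (s - 3)*(s + 2)*(s - 5)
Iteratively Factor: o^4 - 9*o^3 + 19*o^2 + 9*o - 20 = (o - 5)*(o^3 - 4*o^2 - o + 4) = (o - 5)*(o + 1)*(o^2 - 5*o + 4) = (o - 5)*(o - 4)*(o + 1)*(o - 1)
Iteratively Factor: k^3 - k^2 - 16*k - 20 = (k - 5)*(k^2 + 4*k + 4) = (k - 5)*(k + 2)*(k + 2)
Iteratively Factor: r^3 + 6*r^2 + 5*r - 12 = (r + 3)*(r^2 + 3*r - 4) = (r - 1)*(r + 3)*(r + 4)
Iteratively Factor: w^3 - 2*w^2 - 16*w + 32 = (w - 2)*(w^2 - 16) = (w - 4)*(w - 2)*(w + 4)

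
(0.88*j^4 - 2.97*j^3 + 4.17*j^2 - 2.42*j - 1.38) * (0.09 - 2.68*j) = -2.3584*j^5 + 8.0388*j^4 - 11.4429*j^3 + 6.8609*j^2 + 3.4806*j - 0.1242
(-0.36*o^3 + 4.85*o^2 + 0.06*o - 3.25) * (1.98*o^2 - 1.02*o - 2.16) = -0.7128*o^5 + 9.9702*o^4 - 4.0506*o^3 - 16.9722*o^2 + 3.1854*o + 7.02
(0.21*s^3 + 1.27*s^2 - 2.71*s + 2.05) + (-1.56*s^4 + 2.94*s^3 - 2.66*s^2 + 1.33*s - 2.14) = -1.56*s^4 + 3.15*s^3 - 1.39*s^2 - 1.38*s - 0.0900000000000003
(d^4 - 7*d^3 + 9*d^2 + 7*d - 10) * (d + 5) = d^5 - 2*d^4 - 26*d^3 + 52*d^2 + 25*d - 50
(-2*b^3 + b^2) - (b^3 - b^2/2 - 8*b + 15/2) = -3*b^3 + 3*b^2/2 + 8*b - 15/2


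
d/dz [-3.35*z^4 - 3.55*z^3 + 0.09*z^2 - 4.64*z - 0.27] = -13.4*z^3 - 10.65*z^2 + 0.18*z - 4.64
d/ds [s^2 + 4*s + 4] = 2*s + 4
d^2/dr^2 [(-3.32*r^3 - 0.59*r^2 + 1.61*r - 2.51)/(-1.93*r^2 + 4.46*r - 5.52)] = (1.4210854715202e-14*r^5 + 5.6843418860808e-14*r^4 + 59.5033460000001*r^3 - 472.031214*r^2 + 580.250676*r + 3.05600800000002)/(7.189057*r^6 - 49.839162*r^5 + 176.856708*r^4 - 373.806872*r^3 + 505.828512*r^2 - 407.693952*r + 168.196608)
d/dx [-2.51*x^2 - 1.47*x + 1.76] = -5.02*x - 1.47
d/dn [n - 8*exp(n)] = 1 - 8*exp(n)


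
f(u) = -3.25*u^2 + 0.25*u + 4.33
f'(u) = 0.25 - 6.5*u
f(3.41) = -32.61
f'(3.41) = -21.92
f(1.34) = -1.17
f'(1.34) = -8.46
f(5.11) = -79.26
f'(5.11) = -32.96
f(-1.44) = -2.77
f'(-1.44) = 9.61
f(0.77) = 2.60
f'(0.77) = -4.76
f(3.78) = -41.16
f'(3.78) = -24.32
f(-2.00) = -9.17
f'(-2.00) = 13.25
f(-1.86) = -7.38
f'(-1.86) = 12.34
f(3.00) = -24.17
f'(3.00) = -19.25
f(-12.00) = -466.67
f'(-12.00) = 78.25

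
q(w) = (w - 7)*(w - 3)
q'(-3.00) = -16.00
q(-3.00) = 60.00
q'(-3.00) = -16.00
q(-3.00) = 60.00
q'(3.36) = -3.28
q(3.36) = -1.31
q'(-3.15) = -16.30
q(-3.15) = 62.42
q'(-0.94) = -11.88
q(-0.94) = 31.28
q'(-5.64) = -21.28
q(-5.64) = 109.21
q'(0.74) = -8.52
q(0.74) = 14.15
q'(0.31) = -9.38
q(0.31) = 18.00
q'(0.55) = -8.90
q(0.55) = 15.80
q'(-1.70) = -13.40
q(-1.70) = 40.89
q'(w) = 2*w - 10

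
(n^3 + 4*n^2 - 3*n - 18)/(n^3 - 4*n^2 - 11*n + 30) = (n + 3)/(n - 5)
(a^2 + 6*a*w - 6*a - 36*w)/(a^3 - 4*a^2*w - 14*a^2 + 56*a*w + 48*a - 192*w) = (-a - 6*w)/(-a^2 + 4*a*w + 8*a - 32*w)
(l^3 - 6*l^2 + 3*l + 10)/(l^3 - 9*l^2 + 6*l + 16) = (l - 5)/(l - 8)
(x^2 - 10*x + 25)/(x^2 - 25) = (x - 5)/(x + 5)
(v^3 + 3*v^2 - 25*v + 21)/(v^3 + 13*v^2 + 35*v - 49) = (v - 3)/(v + 7)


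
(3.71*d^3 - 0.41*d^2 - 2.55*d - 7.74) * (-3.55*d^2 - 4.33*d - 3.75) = -13.1705*d^5 - 14.6088*d^4 - 3.0847*d^3 + 40.056*d^2 + 43.0767*d + 29.025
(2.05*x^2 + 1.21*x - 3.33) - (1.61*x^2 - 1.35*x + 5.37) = 0.44*x^2 + 2.56*x - 8.7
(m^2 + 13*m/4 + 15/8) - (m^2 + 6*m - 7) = 71/8 - 11*m/4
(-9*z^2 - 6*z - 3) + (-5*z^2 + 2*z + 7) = -14*z^2 - 4*z + 4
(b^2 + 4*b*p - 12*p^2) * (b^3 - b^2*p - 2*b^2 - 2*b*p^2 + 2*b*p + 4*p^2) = b^5 + 3*b^4*p - 2*b^4 - 18*b^3*p^2 - 6*b^3*p + 4*b^2*p^3 + 36*b^2*p^2 + 24*b*p^4 - 8*b*p^3 - 48*p^4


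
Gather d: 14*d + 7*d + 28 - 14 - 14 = 21*d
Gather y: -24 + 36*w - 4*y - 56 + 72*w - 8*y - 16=108*w - 12*y - 96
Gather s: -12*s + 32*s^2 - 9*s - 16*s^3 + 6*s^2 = -16*s^3 + 38*s^2 - 21*s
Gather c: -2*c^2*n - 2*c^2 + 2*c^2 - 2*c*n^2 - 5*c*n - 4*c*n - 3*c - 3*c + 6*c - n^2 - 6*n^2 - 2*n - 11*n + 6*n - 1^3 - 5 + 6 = -2*c^2*n + c*(-2*n^2 - 9*n) - 7*n^2 - 7*n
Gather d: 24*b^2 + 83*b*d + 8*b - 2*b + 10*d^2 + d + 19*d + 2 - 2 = 24*b^2 + 6*b + 10*d^2 + d*(83*b + 20)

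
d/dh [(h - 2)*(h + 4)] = 2*h + 2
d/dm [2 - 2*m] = -2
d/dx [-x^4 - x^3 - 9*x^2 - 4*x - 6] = -4*x^3 - 3*x^2 - 18*x - 4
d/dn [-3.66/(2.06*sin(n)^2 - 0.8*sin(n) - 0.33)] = (15.0792*sin(n) - 2.928)*cos(n)/(-2.06*sin(n)^2 + 0.8*sin(n) + 0.33)^2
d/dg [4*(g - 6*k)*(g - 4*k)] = 8*g - 40*k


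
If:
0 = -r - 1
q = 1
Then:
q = 1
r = -1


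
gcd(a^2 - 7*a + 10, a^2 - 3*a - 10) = a - 5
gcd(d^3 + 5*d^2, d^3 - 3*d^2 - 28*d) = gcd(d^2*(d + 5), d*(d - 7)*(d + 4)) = d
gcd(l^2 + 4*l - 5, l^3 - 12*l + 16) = 1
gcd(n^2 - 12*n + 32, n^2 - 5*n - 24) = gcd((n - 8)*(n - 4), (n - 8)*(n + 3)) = n - 8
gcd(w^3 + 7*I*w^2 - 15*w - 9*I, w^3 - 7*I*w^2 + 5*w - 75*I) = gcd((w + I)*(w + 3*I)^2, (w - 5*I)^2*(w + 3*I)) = w + 3*I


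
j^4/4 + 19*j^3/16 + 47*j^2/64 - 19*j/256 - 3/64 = (j/4 + 1)*(j - 1/4)*(j + 1/4)*(j + 3/4)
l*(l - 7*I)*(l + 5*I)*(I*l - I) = I*l^4 + 2*l^3 - I*l^3 - 2*l^2 + 35*I*l^2 - 35*I*l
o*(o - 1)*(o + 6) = o^3 + 5*o^2 - 6*o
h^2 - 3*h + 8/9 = (h - 8/3)*(h - 1/3)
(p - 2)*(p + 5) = p^2 + 3*p - 10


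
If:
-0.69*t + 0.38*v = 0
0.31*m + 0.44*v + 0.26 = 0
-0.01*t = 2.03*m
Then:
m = 0.00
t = -0.33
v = -0.59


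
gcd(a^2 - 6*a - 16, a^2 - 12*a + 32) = a - 8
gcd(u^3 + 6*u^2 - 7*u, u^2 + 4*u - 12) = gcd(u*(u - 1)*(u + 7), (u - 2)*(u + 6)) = 1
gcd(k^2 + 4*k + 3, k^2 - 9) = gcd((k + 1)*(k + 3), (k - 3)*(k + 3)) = k + 3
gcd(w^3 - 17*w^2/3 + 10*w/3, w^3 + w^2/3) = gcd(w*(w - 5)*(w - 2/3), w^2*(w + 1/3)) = w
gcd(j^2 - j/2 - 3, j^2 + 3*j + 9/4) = j + 3/2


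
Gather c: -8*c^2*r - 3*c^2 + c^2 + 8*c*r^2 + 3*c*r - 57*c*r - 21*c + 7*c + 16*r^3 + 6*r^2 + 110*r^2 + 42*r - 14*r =c^2*(-8*r - 2) + c*(8*r^2 - 54*r - 14) + 16*r^3 + 116*r^2 + 28*r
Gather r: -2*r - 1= -2*r - 1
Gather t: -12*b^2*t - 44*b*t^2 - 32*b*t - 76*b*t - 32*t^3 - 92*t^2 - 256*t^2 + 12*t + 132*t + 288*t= -32*t^3 + t^2*(-44*b - 348) + t*(-12*b^2 - 108*b + 432)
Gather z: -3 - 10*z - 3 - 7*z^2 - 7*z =-7*z^2 - 17*z - 6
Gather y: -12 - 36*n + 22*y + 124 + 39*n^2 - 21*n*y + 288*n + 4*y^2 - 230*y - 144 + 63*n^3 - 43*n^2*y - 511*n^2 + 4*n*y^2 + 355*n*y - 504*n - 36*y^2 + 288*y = 63*n^3 - 472*n^2 - 252*n + y^2*(4*n - 32) + y*(-43*n^2 + 334*n + 80) - 32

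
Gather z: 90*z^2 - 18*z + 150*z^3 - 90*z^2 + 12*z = 150*z^3 - 6*z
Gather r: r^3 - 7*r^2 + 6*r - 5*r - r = r^3 - 7*r^2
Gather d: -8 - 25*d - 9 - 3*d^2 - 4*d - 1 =-3*d^2 - 29*d - 18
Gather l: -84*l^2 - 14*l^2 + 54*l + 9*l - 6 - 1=-98*l^2 + 63*l - 7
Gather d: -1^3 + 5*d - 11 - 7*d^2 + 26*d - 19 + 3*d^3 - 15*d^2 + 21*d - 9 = 3*d^3 - 22*d^2 + 52*d - 40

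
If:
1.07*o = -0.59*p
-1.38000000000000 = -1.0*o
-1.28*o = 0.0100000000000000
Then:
No Solution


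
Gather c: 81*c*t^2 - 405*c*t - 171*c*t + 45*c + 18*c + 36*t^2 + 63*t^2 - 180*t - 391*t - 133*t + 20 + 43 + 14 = c*(81*t^2 - 576*t + 63) + 99*t^2 - 704*t + 77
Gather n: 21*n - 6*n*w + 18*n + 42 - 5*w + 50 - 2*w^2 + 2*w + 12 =n*(39 - 6*w) - 2*w^2 - 3*w + 104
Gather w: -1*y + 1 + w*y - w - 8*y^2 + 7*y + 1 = w*(y - 1) - 8*y^2 + 6*y + 2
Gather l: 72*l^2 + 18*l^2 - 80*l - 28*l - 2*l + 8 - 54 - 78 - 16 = 90*l^2 - 110*l - 140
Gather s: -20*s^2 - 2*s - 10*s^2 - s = -30*s^2 - 3*s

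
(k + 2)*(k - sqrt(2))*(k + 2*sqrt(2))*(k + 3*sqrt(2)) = k^4 + 2*k^3 + 4*sqrt(2)*k^3 + 2*k^2 + 8*sqrt(2)*k^2 - 12*sqrt(2)*k + 4*k - 24*sqrt(2)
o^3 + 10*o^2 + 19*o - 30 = (o - 1)*(o + 5)*(o + 6)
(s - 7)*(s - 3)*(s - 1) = s^3 - 11*s^2 + 31*s - 21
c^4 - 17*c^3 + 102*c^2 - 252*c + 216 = (c - 6)^2*(c - 3)*(c - 2)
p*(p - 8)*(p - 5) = p^3 - 13*p^2 + 40*p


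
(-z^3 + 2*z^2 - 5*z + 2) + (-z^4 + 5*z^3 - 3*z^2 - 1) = -z^4 + 4*z^3 - z^2 - 5*z + 1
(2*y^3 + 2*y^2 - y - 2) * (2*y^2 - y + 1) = 4*y^5 + 2*y^4 - 2*y^3 - y^2 + y - 2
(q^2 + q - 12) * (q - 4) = q^3 - 3*q^2 - 16*q + 48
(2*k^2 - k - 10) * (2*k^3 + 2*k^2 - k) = 4*k^5 + 2*k^4 - 24*k^3 - 19*k^2 + 10*k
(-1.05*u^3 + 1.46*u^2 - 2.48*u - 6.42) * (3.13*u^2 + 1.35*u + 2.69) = -3.2865*u^5 + 3.1523*u^4 - 8.6159*u^3 - 19.5152*u^2 - 15.3382*u - 17.2698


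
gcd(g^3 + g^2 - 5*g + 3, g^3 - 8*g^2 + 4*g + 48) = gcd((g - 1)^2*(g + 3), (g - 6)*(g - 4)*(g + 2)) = 1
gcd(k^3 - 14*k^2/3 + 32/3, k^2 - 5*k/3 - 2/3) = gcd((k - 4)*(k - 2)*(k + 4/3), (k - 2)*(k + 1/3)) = k - 2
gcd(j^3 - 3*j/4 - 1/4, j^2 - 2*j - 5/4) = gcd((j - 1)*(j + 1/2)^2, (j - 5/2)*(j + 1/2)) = j + 1/2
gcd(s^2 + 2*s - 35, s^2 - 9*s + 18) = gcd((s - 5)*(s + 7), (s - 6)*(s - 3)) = 1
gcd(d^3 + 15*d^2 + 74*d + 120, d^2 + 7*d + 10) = d + 5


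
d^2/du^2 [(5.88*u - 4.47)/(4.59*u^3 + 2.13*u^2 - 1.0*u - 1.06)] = (743.282568*u^5 - 785.170908*u^4 - 591.89724*u^3 + 344.726766*u^2 + 6.29175599999999*u - 41.590332)/(96.702579*u^9 + 134.625159*u^8 - 0.731186999999998*u^7 - 115.993161*u^6 - 62.020512*u^5 + 21.155058*u^4 + 28.018772*u^3 + 3.999804*u^2 - 3.3708*u - 1.191016)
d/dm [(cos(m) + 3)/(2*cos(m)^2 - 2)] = (cos(m)^2 + 6*cos(m) + 1)/(2*sin(m)^3)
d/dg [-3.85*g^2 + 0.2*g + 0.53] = 0.2 - 7.7*g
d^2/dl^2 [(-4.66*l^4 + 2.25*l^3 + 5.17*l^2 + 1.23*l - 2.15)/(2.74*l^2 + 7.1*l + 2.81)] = (-69.970832*l^6 - 543.93384*l^5 - 1624.738824*l^4 - 1478.034524*l^3 - 507.89484*l^2 - 201.180822*l - 151.089366)/(20.570824*l^6 + 159.91188*l^5 + 477.659268*l^4 + 685.90544*l^3 + 489.862242*l^2 + 168.18693*l + 22.188041)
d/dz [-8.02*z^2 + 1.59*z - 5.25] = 1.59 - 16.04*z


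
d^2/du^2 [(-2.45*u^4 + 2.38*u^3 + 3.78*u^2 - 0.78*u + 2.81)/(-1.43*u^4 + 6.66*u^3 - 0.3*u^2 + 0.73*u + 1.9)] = (2.8421709430404e-14*u^10 + 36.9328959999998*u^9 - 52.6846320000004*u^8 + 271.956827999999*u^7 - 500.407548*u^6 + 690.095328*u^5 - 1297.202586*u^4 + 853.619344*u^3 - 220.145988*u^2 + 168.15558*u - 35.653618)/(2.924207*u^12 - 40.857102*u^11 + 192.125934*u^10 - 317.029467*u^9 + 70.364454*u^8 + 7.75533599999998*u^7 - 246.653139*u^6 + 23.833218*u^5 - 39.97101*u^4 - 70.020217*u^3 + 0.211470000000001*u^2 - 7.9059*u - 6.859)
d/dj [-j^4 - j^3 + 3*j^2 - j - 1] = -4*j^3 - 3*j^2 + 6*j - 1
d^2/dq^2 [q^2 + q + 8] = 2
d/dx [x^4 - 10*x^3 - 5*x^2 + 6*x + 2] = 4*x^3 - 30*x^2 - 10*x + 6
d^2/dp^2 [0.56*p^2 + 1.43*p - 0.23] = 1.12000000000000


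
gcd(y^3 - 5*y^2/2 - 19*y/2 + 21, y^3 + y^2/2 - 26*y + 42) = y^2 - 11*y/2 + 7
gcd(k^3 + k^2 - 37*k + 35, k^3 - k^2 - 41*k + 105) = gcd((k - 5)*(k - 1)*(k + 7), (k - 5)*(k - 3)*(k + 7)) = k^2 + 2*k - 35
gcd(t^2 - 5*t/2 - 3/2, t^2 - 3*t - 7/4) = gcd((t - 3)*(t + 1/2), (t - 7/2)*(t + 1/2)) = t + 1/2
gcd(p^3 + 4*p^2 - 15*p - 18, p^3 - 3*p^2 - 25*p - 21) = p + 1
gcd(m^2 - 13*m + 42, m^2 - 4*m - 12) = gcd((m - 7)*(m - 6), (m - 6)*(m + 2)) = m - 6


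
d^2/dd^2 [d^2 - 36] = 2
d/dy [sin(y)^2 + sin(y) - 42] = sin(2*y) + cos(y)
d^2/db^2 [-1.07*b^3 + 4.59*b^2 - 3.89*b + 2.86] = 9.18 - 6.42*b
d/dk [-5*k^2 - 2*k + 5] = -10*k - 2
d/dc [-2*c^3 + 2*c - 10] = 2 - 6*c^2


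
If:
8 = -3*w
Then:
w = -8/3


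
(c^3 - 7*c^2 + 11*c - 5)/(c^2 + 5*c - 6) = (c^2 - 6*c + 5)/(c + 6)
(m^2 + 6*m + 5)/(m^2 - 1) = (m + 5)/(m - 1)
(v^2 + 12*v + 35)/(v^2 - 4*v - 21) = (v^2 + 12*v + 35)/(v^2 - 4*v - 21)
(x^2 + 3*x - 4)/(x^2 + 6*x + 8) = (x - 1)/(x + 2)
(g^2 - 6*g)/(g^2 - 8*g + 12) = g/(g - 2)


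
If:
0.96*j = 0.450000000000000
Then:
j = 0.47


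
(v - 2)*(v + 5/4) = v^2 - 3*v/4 - 5/2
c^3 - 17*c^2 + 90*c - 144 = (c - 8)*(c - 6)*(c - 3)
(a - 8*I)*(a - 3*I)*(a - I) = a^3 - 12*I*a^2 - 35*a + 24*I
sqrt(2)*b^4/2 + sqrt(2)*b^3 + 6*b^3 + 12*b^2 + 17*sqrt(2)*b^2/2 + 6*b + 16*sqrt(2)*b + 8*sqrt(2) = (b/2 + 1/2)*(b + 2*sqrt(2))*(b + 4*sqrt(2))*(sqrt(2)*b + sqrt(2))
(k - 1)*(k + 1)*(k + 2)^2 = k^4 + 4*k^3 + 3*k^2 - 4*k - 4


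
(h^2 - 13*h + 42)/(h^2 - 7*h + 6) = (h - 7)/(h - 1)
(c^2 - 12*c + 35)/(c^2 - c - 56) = (-c^2 + 12*c - 35)/(-c^2 + c + 56)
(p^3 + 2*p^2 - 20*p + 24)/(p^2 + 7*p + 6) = (p^2 - 4*p + 4)/(p + 1)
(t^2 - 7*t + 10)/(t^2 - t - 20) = (t - 2)/(t + 4)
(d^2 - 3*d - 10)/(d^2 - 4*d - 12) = (d - 5)/(d - 6)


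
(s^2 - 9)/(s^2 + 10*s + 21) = (s - 3)/(s + 7)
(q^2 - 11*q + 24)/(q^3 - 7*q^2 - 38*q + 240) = (q - 3)/(q^2 + q - 30)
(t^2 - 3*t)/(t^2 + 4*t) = (t - 3)/(t + 4)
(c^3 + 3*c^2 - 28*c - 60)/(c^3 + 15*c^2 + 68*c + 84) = (c - 5)/(c + 7)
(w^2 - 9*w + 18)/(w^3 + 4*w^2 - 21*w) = (w - 6)/(w*(w + 7))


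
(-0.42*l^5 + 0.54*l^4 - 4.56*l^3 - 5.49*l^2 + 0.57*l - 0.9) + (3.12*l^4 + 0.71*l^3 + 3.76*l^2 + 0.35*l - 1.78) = -0.42*l^5 + 3.66*l^4 - 3.85*l^3 - 1.73*l^2 + 0.92*l - 2.68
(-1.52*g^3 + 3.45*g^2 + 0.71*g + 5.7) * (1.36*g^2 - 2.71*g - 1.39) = -2.0672*g^5 + 8.8112*g^4 - 6.2711*g^3 + 1.0324*g^2 - 16.4339*g - 7.923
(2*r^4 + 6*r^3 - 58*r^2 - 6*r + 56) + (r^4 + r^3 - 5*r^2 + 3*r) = 3*r^4 + 7*r^3 - 63*r^2 - 3*r + 56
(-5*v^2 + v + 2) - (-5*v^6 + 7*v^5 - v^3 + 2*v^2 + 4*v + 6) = 5*v^6 - 7*v^5 + v^3 - 7*v^2 - 3*v - 4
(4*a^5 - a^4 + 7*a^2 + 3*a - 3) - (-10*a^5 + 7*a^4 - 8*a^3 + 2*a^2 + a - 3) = 14*a^5 - 8*a^4 + 8*a^3 + 5*a^2 + 2*a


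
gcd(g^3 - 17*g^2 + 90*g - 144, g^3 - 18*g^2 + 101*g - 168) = g^2 - 11*g + 24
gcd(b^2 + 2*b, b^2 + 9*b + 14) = b + 2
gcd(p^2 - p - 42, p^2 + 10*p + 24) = p + 6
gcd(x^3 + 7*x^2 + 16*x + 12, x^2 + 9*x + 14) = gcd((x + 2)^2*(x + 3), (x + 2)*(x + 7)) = x + 2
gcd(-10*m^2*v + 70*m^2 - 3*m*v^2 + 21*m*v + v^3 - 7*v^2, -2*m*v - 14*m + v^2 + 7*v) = 1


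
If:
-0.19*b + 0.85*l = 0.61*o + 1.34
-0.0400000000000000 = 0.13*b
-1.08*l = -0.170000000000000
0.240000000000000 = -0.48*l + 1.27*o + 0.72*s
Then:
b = -0.31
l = 0.16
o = -1.88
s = 3.76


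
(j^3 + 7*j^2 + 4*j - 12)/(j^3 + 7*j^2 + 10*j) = (j^2 + 5*j - 6)/(j*(j + 5))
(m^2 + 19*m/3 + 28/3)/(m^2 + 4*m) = (m + 7/3)/m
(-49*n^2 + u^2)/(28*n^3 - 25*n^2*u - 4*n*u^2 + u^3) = (7*n + u)/(-4*n^2 + 3*n*u + u^2)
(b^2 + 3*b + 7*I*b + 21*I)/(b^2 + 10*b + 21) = (b + 7*I)/(b + 7)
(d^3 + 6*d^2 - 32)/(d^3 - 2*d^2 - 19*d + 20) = (d^2 + 2*d - 8)/(d^2 - 6*d + 5)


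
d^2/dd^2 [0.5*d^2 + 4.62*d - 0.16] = 1.00000000000000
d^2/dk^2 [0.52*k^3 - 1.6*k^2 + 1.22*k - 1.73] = 3.12*k - 3.2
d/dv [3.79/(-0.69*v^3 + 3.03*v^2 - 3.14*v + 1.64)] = (7.8453*v^2 - 22.9674*v + 11.9006)/(0.69*v^3 - 3.03*v^2 + 3.14*v - 1.64)^2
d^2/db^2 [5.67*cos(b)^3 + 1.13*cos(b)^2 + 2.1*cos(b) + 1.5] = -6.3525*cos(b) - 2.26*cos(2*b) - 12.7575*cos(3*b)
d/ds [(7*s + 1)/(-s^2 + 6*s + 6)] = (7*s^2 + 2*s + 36)/(s^4 - 12*s^3 + 24*s^2 + 72*s + 36)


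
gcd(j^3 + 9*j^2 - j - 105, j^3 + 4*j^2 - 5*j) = j + 5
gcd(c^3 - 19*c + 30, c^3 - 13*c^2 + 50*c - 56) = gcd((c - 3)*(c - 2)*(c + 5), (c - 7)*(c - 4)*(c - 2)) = c - 2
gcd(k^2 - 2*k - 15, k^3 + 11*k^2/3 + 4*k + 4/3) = 1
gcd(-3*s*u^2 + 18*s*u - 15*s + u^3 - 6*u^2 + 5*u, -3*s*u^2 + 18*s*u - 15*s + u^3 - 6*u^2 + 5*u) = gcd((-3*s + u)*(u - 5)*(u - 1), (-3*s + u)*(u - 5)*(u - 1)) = 3*s*u^2 - 18*s*u + 15*s - u^3 + 6*u^2 - 5*u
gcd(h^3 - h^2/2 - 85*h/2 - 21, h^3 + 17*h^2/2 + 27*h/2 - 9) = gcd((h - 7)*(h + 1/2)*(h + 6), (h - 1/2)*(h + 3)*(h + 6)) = h + 6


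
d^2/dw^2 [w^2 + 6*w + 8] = 2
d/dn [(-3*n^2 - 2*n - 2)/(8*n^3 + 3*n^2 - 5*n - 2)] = (24*n^4 + 32*n^3 + 69*n^2 + 24*n - 6)/(64*n^6 + 48*n^5 - 71*n^4 - 62*n^3 + 13*n^2 + 20*n + 4)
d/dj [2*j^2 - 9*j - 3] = 4*j - 9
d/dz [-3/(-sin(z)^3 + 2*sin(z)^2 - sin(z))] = 3*(-3/tan(z) + cos(z)/sin(z)^2)/(sin(z) - 1)^3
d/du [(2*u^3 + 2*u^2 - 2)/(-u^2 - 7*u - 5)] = 2*(-u^4 - 14*u^3 - 22*u^2 - 12*u - 7)/(u^4 + 14*u^3 + 59*u^2 + 70*u + 25)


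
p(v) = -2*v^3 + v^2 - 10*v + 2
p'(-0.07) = -10.17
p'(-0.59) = -13.27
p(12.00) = -3430.00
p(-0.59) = 8.66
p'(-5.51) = -203.18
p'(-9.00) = -514.00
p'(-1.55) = -27.52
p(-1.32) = 21.54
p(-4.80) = 294.22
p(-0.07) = 2.71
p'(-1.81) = -33.28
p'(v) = -6*v^2 + 2*v - 10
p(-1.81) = 35.24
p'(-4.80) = -157.84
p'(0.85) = -12.64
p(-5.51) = 422.03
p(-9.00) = 1631.00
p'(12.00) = -850.00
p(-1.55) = 27.35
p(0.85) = -7.01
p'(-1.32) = -23.09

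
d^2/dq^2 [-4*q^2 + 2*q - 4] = -8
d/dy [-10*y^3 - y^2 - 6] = 2*y*(-15*y - 1)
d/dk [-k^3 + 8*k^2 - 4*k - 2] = -3*k^2 + 16*k - 4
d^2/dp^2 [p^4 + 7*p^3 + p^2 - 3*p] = 12*p^2 + 42*p + 2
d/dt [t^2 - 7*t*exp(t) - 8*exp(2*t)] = -7*t*exp(t) + 2*t - 16*exp(2*t) - 7*exp(t)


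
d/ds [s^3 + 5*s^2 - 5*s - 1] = 3*s^2 + 10*s - 5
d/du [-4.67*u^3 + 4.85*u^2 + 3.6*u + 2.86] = -14.01*u^2 + 9.7*u + 3.6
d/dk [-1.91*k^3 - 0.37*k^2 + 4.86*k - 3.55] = -5.73*k^2 - 0.74*k + 4.86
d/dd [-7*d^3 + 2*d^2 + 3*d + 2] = -21*d^2 + 4*d + 3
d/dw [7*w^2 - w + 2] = 14*w - 1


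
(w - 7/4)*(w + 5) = w^2 + 13*w/4 - 35/4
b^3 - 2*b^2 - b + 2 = (b - 2)*(b - 1)*(b + 1)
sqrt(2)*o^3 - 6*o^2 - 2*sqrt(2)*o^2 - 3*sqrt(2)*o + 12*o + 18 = (o - 3)*(o - 3*sqrt(2))*(sqrt(2)*o + sqrt(2))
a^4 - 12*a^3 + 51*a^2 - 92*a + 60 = (a - 5)*(a - 3)*(a - 2)^2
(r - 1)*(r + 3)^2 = r^3 + 5*r^2 + 3*r - 9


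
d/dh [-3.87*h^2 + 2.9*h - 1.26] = 2.9 - 7.74*h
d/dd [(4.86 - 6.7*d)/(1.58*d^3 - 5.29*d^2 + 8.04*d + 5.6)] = (21.172*d^3 - 58.4794*d^2 + 51.4188*d - 76.5944)/(2.4964*d^6 - 16.7164*d^5 + 53.3905*d^4 - 67.3672*d^3 + 5.39359999999999*d^2 + 90.048*d + 31.36)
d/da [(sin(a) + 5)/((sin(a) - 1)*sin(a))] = (-cos(a) - 10/tan(a) + 5*cos(a)/sin(a)^2)/(sin(a) - 1)^2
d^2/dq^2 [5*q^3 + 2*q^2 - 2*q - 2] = 30*q + 4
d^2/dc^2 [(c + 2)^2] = 2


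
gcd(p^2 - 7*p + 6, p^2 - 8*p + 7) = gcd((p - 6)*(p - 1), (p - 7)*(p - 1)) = p - 1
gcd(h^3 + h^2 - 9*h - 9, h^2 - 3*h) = h - 3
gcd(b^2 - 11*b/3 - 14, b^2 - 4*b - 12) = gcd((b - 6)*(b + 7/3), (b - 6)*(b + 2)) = b - 6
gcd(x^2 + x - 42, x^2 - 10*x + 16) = 1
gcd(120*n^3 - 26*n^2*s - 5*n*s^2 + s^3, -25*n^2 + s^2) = 5*n + s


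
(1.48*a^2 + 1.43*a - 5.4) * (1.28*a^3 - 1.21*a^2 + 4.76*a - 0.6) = 1.8944*a^5 + 0.0396000000000001*a^4 - 1.5975*a^3 + 12.4528*a^2 - 26.562*a + 3.24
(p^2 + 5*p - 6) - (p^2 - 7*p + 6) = 12*p - 12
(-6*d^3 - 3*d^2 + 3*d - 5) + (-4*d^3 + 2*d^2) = -10*d^3 - d^2 + 3*d - 5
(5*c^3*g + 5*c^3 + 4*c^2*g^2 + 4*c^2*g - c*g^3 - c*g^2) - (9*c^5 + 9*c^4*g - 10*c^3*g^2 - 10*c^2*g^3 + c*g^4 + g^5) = -9*c^5 - 9*c^4*g + 10*c^3*g^2 + 5*c^3*g + 5*c^3 + 10*c^2*g^3 + 4*c^2*g^2 + 4*c^2*g - c*g^4 - c*g^3 - c*g^2 - g^5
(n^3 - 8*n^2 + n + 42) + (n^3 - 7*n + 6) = 2*n^3 - 8*n^2 - 6*n + 48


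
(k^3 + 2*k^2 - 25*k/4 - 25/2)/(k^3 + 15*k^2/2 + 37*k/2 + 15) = (k - 5/2)/(k + 3)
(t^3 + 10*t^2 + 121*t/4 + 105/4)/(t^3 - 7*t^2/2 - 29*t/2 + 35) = (2*t^2 + 13*t + 15)/(2*(t^2 - 7*t + 10))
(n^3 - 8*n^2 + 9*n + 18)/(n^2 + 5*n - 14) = (n^3 - 8*n^2 + 9*n + 18)/(n^2 + 5*n - 14)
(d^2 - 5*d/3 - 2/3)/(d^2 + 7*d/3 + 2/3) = (d - 2)/(d + 2)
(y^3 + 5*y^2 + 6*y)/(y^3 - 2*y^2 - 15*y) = (y + 2)/(y - 5)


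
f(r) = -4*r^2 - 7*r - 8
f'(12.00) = -103.00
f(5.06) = -145.83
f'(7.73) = -68.84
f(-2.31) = -13.17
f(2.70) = -56.06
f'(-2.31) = 11.48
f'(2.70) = -28.60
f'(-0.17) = -5.64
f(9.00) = -395.00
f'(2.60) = -27.80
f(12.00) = -668.00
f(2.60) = -53.24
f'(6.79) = -61.32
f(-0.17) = -6.93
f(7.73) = -301.12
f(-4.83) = -67.51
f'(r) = -8*r - 7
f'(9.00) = -79.00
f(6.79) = -239.95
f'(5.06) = -47.48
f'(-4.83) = 31.64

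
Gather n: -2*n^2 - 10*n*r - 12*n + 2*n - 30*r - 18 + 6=-2*n^2 + n*(-10*r - 10) - 30*r - 12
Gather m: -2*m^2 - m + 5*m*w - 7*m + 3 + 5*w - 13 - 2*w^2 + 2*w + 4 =-2*m^2 + m*(5*w - 8) - 2*w^2 + 7*w - 6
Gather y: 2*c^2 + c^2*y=c^2*y + 2*c^2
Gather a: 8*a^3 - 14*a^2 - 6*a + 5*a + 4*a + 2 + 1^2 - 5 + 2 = 8*a^3 - 14*a^2 + 3*a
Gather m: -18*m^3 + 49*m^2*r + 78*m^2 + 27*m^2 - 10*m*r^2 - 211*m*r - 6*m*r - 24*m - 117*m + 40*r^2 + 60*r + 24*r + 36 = -18*m^3 + m^2*(49*r + 105) + m*(-10*r^2 - 217*r - 141) + 40*r^2 + 84*r + 36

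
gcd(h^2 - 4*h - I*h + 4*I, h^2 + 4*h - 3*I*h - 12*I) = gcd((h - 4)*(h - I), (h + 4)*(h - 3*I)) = 1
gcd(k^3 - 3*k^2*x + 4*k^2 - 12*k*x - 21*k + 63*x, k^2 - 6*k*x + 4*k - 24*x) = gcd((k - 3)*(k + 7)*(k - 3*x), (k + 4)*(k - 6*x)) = 1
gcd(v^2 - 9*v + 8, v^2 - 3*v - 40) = v - 8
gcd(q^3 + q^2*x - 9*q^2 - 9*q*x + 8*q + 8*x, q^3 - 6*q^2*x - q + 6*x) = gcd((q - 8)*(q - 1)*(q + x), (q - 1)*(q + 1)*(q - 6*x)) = q - 1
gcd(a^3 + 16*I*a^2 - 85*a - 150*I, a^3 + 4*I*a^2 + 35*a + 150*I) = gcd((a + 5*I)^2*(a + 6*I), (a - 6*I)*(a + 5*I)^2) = a^2 + 10*I*a - 25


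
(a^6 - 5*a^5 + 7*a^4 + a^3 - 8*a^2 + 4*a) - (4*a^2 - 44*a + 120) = a^6 - 5*a^5 + 7*a^4 + a^3 - 12*a^2 + 48*a - 120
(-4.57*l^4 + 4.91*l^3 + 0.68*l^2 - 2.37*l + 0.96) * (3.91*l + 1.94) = -17.8687*l^5 + 10.3323*l^4 + 12.1842*l^3 - 7.9475*l^2 - 0.8442*l + 1.8624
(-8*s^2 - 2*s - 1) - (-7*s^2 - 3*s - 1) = -s^2 + s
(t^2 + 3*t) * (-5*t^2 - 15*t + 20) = -5*t^4 - 30*t^3 - 25*t^2 + 60*t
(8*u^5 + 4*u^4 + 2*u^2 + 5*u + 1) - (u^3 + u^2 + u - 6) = 8*u^5 + 4*u^4 - u^3 + u^2 + 4*u + 7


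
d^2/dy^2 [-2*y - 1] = 0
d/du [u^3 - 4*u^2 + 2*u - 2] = 3*u^2 - 8*u + 2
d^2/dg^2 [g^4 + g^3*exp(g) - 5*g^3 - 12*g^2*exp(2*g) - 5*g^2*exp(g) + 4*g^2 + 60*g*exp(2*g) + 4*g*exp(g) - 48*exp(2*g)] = g^3*exp(g) - 48*g^2*exp(2*g) + g^2*exp(g) + 12*g^2 + 144*g*exp(2*g) - 10*g*exp(g) - 30*g + 24*exp(2*g) - 2*exp(g) + 8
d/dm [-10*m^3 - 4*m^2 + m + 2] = -30*m^2 - 8*m + 1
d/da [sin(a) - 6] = cos(a)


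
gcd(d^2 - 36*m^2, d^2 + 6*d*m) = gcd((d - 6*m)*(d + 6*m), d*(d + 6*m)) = d + 6*m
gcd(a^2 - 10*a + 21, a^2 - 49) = a - 7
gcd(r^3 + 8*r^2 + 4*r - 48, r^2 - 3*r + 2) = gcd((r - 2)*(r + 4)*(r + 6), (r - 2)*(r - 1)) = r - 2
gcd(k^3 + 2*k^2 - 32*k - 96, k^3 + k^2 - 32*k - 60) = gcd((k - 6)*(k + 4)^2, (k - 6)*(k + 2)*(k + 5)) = k - 6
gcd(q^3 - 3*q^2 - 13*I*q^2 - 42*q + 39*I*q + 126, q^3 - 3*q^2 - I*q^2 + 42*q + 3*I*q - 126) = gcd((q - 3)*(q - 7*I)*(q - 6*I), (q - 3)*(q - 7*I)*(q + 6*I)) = q^2 + q*(-3 - 7*I) + 21*I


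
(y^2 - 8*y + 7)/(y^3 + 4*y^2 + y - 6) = (y - 7)/(y^2 + 5*y + 6)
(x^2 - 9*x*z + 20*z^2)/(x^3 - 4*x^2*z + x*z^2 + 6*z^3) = (x^2 - 9*x*z + 20*z^2)/(x^3 - 4*x^2*z + x*z^2 + 6*z^3)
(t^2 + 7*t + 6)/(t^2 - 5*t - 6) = (t + 6)/(t - 6)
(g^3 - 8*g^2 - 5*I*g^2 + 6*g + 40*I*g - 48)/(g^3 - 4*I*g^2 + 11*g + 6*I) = (g - 8)/(g + I)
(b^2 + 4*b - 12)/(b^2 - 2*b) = (b + 6)/b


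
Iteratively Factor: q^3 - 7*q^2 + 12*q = (q)*(q^2 - 7*q + 12) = q*(q - 3)*(q - 4)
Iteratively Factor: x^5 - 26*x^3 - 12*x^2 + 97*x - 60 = (x - 1)*(x^4 + x^3 - 25*x^2 - 37*x + 60) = (x - 1)*(x + 3)*(x^3 - 2*x^2 - 19*x + 20) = (x - 1)^2*(x + 3)*(x^2 - x - 20) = (x - 1)^2*(x + 3)*(x + 4)*(x - 5)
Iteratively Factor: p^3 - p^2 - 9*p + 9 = (p - 3)*(p^2 + 2*p - 3) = (p - 3)*(p + 3)*(p - 1)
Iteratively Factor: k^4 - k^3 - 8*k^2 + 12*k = (k)*(k^3 - k^2 - 8*k + 12) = k*(k + 3)*(k^2 - 4*k + 4) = k*(k - 2)*(k + 3)*(k - 2)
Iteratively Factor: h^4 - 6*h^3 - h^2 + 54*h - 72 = (h - 2)*(h^3 - 4*h^2 - 9*h + 36) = (h - 4)*(h - 2)*(h^2 - 9) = (h - 4)*(h - 3)*(h - 2)*(h + 3)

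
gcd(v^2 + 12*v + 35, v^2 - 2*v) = 1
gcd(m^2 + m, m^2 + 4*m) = m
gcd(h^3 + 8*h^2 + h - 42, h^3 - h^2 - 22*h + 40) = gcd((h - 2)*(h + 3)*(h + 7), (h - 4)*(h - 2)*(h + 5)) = h - 2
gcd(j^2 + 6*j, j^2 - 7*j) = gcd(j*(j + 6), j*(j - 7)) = j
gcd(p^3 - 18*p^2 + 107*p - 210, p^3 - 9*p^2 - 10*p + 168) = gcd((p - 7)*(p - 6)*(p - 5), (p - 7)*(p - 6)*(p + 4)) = p^2 - 13*p + 42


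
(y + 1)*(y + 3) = y^2 + 4*y + 3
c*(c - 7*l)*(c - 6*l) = c^3 - 13*c^2*l + 42*c*l^2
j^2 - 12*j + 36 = (j - 6)^2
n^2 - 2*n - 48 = (n - 8)*(n + 6)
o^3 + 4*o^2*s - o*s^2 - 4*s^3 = (o - s)*(o + s)*(o + 4*s)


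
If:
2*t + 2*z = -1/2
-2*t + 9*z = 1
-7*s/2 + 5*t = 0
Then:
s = -65/154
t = -13/44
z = 1/22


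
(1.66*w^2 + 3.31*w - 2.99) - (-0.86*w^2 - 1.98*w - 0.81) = 2.52*w^2 + 5.29*w - 2.18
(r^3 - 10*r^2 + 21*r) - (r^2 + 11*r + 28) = r^3 - 11*r^2 + 10*r - 28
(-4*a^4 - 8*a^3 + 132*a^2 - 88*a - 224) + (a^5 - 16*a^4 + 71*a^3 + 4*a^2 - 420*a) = a^5 - 20*a^4 + 63*a^3 + 136*a^2 - 508*a - 224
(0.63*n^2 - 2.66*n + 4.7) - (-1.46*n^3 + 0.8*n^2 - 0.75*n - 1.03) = 1.46*n^3 - 0.17*n^2 - 1.91*n + 5.73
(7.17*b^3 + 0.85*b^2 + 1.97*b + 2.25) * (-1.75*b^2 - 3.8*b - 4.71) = -12.5475*b^5 - 28.7335*b^4 - 40.4482*b^3 - 15.427*b^2 - 17.8287*b - 10.5975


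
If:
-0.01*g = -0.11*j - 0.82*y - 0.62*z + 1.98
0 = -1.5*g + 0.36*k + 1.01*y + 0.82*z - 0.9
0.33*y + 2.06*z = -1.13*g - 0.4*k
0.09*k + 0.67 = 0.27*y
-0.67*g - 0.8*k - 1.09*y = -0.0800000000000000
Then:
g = 0.07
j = 4.48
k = -2.30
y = 1.72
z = 0.13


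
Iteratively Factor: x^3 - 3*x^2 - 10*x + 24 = (x - 2)*(x^2 - x - 12) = (x - 4)*(x - 2)*(x + 3)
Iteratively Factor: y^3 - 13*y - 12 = (y - 4)*(y^2 + 4*y + 3) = (y - 4)*(y + 3)*(y + 1)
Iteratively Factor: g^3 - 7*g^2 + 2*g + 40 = (g - 4)*(g^2 - 3*g - 10) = (g - 4)*(g + 2)*(g - 5)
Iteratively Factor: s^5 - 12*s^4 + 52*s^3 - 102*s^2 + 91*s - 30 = (s - 3)*(s^4 - 9*s^3 + 25*s^2 - 27*s + 10) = (s - 3)*(s - 2)*(s^3 - 7*s^2 + 11*s - 5) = (s - 5)*(s - 3)*(s - 2)*(s^2 - 2*s + 1) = (s - 5)*(s - 3)*(s - 2)*(s - 1)*(s - 1)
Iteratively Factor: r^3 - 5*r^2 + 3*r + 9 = (r + 1)*(r^2 - 6*r + 9) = (r - 3)*(r + 1)*(r - 3)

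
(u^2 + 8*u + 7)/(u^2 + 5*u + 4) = (u + 7)/(u + 4)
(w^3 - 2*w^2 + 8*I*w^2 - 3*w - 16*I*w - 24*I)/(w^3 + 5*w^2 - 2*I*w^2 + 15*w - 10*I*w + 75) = (w^3 + w^2*(-2 + 8*I) + w*(-3 - 16*I) - 24*I)/(w^3 + w^2*(5 - 2*I) + w*(15 - 10*I) + 75)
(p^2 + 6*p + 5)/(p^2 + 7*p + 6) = (p + 5)/(p + 6)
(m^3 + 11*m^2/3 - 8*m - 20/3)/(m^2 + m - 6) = (3*m^2 + 17*m + 10)/(3*(m + 3))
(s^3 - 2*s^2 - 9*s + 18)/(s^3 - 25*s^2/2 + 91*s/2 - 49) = 2*(s^2 - 9)/(2*s^2 - 21*s + 49)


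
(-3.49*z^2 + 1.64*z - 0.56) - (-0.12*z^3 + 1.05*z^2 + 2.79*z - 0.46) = 0.12*z^3 - 4.54*z^2 - 1.15*z - 0.1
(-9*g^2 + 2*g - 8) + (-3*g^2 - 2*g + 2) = -12*g^2 - 6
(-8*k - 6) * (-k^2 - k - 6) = 8*k^3 + 14*k^2 + 54*k + 36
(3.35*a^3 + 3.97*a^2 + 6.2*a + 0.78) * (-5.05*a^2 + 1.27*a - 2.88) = -16.9175*a^5 - 15.794*a^4 - 35.9161*a^3 - 7.4986*a^2 - 16.8654*a - 2.2464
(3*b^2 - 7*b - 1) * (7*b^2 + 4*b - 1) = 21*b^4 - 37*b^3 - 38*b^2 + 3*b + 1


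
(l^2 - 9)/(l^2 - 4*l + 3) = (l + 3)/(l - 1)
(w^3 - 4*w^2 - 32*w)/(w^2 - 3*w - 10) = w*(-w^2 + 4*w + 32)/(-w^2 + 3*w + 10)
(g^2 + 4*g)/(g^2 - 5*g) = (g + 4)/(g - 5)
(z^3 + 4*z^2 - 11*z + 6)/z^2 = z + 4 - 11/z + 6/z^2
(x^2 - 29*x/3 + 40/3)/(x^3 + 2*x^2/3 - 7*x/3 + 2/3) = (3*x^2 - 29*x + 40)/(3*x^3 + 2*x^2 - 7*x + 2)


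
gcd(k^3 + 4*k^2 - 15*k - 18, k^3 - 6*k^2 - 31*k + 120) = k - 3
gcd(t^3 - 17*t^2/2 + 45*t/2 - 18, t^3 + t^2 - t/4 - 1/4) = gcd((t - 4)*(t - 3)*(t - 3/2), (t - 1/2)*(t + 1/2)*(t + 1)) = 1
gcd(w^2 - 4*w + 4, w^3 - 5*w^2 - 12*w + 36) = w - 2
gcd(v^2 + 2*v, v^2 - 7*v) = v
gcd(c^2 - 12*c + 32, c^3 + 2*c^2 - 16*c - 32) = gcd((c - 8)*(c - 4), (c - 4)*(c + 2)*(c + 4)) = c - 4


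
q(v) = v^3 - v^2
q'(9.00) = 225.00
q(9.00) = 648.00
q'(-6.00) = 120.00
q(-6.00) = -252.00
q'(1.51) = 3.82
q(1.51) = 1.16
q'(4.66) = 55.83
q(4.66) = 79.48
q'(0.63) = -0.07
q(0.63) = -0.15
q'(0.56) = -0.18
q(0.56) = -0.14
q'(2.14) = 9.46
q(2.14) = 5.22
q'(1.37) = 2.89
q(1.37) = 0.69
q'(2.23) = 10.46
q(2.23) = 6.12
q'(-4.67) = 74.77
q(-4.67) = -123.66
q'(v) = 3*v^2 - 2*v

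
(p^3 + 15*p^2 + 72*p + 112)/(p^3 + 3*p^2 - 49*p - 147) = (p^2 + 8*p + 16)/(p^2 - 4*p - 21)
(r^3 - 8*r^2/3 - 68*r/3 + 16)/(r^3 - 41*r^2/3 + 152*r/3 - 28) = (r + 4)/(r - 7)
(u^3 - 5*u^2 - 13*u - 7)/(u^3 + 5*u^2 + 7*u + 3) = (u - 7)/(u + 3)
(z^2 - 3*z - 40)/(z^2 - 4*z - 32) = (z + 5)/(z + 4)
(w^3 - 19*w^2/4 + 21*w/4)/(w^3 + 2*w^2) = (4*w^2 - 19*w + 21)/(4*w*(w + 2))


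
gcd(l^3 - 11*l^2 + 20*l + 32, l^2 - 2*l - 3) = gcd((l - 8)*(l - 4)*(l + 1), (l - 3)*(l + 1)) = l + 1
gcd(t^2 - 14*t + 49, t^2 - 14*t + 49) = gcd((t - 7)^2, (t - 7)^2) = t^2 - 14*t + 49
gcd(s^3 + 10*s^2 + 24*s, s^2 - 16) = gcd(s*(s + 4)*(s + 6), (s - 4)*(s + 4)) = s + 4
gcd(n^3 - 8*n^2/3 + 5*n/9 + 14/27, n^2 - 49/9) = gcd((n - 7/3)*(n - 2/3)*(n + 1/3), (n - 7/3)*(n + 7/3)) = n - 7/3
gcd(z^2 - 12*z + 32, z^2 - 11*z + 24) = z - 8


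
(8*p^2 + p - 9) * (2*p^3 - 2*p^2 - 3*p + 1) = 16*p^5 - 14*p^4 - 44*p^3 + 23*p^2 + 28*p - 9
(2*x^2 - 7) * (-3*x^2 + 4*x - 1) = -6*x^4 + 8*x^3 + 19*x^2 - 28*x + 7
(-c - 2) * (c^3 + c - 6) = -c^4 - 2*c^3 - c^2 + 4*c + 12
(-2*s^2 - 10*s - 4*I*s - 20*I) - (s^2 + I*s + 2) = -3*s^2 - 10*s - 5*I*s - 2 - 20*I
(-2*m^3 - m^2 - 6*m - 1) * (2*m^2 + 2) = -4*m^5 - 2*m^4 - 16*m^3 - 4*m^2 - 12*m - 2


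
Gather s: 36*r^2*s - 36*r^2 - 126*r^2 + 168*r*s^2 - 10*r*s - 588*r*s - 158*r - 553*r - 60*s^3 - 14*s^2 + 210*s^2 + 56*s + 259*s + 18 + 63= -162*r^2 - 711*r - 60*s^3 + s^2*(168*r + 196) + s*(36*r^2 - 598*r + 315) + 81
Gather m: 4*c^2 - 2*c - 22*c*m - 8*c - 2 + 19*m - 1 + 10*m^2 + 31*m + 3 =4*c^2 - 10*c + 10*m^2 + m*(50 - 22*c)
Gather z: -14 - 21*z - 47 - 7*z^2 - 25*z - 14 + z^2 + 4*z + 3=-6*z^2 - 42*z - 72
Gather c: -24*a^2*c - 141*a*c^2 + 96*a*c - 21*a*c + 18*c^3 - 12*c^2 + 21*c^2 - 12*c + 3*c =18*c^3 + c^2*(9 - 141*a) + c*(-24*a^2 + 75*a - 9)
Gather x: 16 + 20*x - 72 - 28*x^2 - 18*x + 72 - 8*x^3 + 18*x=-8*x^3 - 28*x^2 + 20*x + 16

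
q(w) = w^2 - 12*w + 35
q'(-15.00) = -42.00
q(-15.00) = 440.00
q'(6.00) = 0.00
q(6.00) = -1.00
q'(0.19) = -11.62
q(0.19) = 32.76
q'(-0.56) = -13.12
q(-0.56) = 42.03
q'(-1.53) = -15.06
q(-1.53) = 55.70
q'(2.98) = -6.04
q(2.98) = 8.12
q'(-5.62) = -23.24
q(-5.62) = 134.02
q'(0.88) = -10.24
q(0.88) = 25.21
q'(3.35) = -5.30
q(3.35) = 6.02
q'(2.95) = -6.10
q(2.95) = 8.30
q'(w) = 2*w - 12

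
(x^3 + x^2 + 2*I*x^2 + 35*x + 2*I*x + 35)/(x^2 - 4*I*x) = (x^3 + x^2*(1 + 2*I) + x*(35 + 2*I) + 35)/(x*(x - 4*I))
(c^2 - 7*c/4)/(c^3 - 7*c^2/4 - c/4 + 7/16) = 4*c/(4*c^2 - 1)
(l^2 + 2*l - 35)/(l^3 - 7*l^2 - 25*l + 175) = (l + 7)/(l^2 - 2*l - 35)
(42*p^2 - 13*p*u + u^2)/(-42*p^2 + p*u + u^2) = (-7*p + u)/(7*p + u)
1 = 1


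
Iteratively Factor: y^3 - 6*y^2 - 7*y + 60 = (y - 4)*(y^2 - 2*y - 15) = (y - 4)*(y + 3)*(y - 5)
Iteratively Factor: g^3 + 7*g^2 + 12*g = (g)*(g^2 + 7*g + 12) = g*(g + 4)*(g + 3)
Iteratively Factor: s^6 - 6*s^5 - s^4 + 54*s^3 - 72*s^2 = (s)*(s^5 - 6*s^4 - s^3 + 54*s^2 - 72*s) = s*(s - 4)*(s^4 - 2*s^3 - 9*s^2 + 18*s) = s*(s - 4)*(s + 3)*(s^3 - 5*s^2 + 6*s) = s*(s - 4)*(s - 3)*(s + 3)*(s^2 - 2*s) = s*(s - 4)*(s - 3)*(s - 2)*(s + 3)*(s)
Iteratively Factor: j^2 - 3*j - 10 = (j + 2)*(j - 5)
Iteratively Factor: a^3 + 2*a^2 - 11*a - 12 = (a + 1)*(a^2 + a - 12) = (a + 1)*(a + 4)*(a - 3)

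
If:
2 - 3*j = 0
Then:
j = 2/3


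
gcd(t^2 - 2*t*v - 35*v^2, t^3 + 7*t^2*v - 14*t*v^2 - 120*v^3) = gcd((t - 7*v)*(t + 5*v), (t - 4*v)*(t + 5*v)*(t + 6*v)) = t + 5*v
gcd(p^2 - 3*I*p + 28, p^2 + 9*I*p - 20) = p + 4*I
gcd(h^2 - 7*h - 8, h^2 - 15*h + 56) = h - 8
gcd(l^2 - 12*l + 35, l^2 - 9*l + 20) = l - 5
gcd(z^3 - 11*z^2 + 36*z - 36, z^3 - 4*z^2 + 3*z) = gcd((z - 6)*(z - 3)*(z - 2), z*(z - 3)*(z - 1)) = z - 3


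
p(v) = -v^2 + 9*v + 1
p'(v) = 9 - 2*v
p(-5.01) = -69.19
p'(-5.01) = 19.02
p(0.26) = 3.27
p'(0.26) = 8.48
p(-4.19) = -54.27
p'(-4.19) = 17.38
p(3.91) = 20.90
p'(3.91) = 1.18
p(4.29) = 21.21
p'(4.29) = 0.42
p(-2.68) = -30.30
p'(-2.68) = 14.36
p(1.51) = 12.31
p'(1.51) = 5.98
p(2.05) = 15.25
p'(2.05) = 4.90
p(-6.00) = -89.00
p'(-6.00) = 21.00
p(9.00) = 1.00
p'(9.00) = -9.00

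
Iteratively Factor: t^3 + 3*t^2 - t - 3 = (t + 3)*(t^2 - 1) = (t + 1)*(t + 3)*(t - 1)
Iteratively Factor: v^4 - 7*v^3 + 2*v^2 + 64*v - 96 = (v - 4)*(v^3 - 3*v^2 - 10*v + 24) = (v - 4)*(v + 3)*(v^2 - 6*v + 8) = (v - 4)*(v - 2)*(v + 3)*(v - 4)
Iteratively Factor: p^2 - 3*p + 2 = (p - 1)*(p - 2)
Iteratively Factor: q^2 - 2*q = (q)*(q - 2)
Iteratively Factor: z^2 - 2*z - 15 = (z - 5)*(z + 3)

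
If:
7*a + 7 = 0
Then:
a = -1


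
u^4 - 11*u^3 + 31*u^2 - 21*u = u*(u - 7)*(u - 3)*(u - 1)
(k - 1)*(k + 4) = k^2 + 3*k - 4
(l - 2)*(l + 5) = l^2 + 3*l - 10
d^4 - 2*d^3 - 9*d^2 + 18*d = d*(d - 3)*(d - 2)*(d + 3)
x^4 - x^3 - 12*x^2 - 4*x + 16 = (x - 4)*(x - 1)*(x + 2)^2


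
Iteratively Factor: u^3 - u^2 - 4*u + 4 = (u - 2)*(u^2 + u - 2) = (u - 2)*(u - 1)*(u + 2)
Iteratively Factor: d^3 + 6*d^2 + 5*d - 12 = (d - 1)*(d^2 + 7*d + 12) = (d - 1)*(d + 3)*(d + 4)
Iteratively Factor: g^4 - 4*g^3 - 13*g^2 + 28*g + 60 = (g - 5)*(g^3 + g^2 - 8*g - 12) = (g - 5)*(g + 2)*(g^2 - g - 6) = (g - 5)*(g + 2)^2*(g - 3)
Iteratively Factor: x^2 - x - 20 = (x - 5)*(x + 4)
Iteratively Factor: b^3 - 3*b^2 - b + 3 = (b - 3)*(b^2 - 1) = (b - 3)*(b - 1)*(b + 1)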